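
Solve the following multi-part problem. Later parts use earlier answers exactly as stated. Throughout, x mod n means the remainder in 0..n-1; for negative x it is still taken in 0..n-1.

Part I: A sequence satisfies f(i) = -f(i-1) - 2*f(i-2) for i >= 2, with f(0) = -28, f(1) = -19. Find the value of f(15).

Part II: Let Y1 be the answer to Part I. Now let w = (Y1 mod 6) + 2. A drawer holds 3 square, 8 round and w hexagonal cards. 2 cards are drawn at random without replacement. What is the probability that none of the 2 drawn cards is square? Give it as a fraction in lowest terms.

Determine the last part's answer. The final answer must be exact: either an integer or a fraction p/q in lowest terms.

Part I: f(2) = -1*(-19) - 2*(-28) = 75; iterating: f(2)=75, f(3)=-37, f(4)=-113, f(5)=187, f(6)=39, f(7)=-413, f(8)=335, f(9)=491, f(10)=-1161, f(11)=179, f(12)=2143, f(13)=-2501, f(14)=-1785, f(15)=6787; answer 6787
Part II: Y1 = 6787; w = 3; total draws C(14,2) = 91; favorable C(11,2) = 55; P = 55/91; answer 55/91

55/91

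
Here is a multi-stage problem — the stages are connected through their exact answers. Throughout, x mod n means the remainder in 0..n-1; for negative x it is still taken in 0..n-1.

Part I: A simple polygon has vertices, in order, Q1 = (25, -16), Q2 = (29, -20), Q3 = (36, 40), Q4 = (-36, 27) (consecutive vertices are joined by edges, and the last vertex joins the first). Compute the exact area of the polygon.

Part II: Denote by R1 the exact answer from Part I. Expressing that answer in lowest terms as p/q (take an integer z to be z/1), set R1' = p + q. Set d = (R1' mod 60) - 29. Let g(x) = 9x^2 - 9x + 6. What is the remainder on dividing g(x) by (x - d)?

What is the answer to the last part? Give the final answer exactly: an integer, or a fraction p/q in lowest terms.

996

Part I: cross terms: (25*-20 - 29*-16)=-36, (29*40 - 36*-20)=1880, (36*27 - -36*40)=2412, (-36*-16 - 25*27)=-99; twice the area = |4157| = 4157; area = 4157/2; answer 4157/2
Part II: R1 = 4157/2; threaded value p + q = 4159; d = -10; remainder = value at the root: 9*(-10)^2 - 9*(-10)^1 + 6 = (900) + (90) + (6) = 996; answer 996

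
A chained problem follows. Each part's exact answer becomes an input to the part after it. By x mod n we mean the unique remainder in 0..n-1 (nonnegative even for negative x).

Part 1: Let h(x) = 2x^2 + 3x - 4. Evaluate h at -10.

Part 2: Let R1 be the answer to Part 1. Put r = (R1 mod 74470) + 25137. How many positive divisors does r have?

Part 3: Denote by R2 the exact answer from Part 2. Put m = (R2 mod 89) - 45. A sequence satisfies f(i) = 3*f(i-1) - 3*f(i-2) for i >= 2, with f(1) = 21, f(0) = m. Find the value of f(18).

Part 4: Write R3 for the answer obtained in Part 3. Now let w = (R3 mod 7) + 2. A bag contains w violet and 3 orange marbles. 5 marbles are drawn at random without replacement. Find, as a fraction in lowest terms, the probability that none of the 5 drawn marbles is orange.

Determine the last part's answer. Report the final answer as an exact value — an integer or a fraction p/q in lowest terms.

Part 1: 2*(-10)^2 + 3*(-10)^1 - 4 = (200) + (-30) + (-4) = 166; answer 166
Part 2: R1 = 166; r = 25303; 25303 is prime, so its only divisors are 1 and 25303; count = 2; answer 2
Part 3: R2 = 2; m = -43; f(2) = 3*(21) - 3*(-43) = 192; iterating: f(2)=192, f(3)=513, f(4)=963, f(5)=1350, f(6)=1161, f(7)=-567, f(8)=-5184, f(9)=-13851, f(10)=-26001, f(11)=-36450, f(12)=-31347, f(13)=15309, f(14)=139968, f(15)=373977, f(16)=702027, f(17)=984150, f(18)=846369; answer 846369
Part 4: R3 = 846369; w = 8; total draws C(11,5) = 462; favorable C(8,5) = 56; P = 4/33; answer 4/33

4/33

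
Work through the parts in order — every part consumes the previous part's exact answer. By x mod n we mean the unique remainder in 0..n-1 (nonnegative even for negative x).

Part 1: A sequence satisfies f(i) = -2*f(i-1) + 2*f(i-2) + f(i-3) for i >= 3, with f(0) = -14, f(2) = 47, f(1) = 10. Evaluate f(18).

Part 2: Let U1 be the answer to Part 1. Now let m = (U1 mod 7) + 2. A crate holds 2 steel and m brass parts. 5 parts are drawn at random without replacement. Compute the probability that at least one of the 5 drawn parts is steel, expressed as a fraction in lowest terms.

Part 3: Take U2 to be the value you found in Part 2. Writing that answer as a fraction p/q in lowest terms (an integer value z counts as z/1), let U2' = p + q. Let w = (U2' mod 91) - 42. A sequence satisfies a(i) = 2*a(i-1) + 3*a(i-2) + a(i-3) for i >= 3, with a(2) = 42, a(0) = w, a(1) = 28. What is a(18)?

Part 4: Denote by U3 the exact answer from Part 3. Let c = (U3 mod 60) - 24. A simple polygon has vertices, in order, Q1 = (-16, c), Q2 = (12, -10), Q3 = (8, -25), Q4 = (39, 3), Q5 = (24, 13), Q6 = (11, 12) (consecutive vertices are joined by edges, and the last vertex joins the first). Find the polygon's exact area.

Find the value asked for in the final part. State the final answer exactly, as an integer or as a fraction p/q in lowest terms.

1731/2

Part 1: f(3) = -2*(47) + 2*(10) + 1*(-14) = -88; iterating: f(3)=-88, f(4)=280, f(5)=-689, f(6)=1850, f(7)=-4798, f(8)=12607, f(9)=-32960, f(10)=86336, f(11)=-225985, f(12)=591682, f(13)=-1548998, f(14)=4055375, f(15)=-10617064, f(16)=27795880, f(17)=-72770513, f(18)=190515722; answer 190515722
Part 2: U1 = 190515722; m = 7; total draws C(9,5) = 126; complement C(7,5) = 21; favorable 126 - 21 = 105; P = 5/6; answer 5/6
Part 3: U2 = 5/6; threaded value p + q = 11; w = -31; a(3) = 2*(42) + 3*(28) + 1*(-31) = 137; iterating: a(3)=137, a(4)=428, a(5)=1309, a(6)=4039, a(7)=12433, a(8)=38292, a(9)=117922, a(10)=363153, a(11)=1118364, a(12)=3444109, a(13)=10606463, a(14)=32663617, a(15)=100590732, a(16)=309778778, a(17)=953993369, a(18)=2937913804; answer 2937913804
Part 4: U3 = 2937913804; c = -20; cross terms: (-16*-10 - 12*-20)=400, (12*-25 - 8*-10)=-220, (8*3 - 39*-25)=999, (39*13 - 24*3)=435, (24*12 - 11*13)=145, (11*-20 - -16*12)=-28; twice the area = |1731| = 1731; area = 1731/2; answer 1731/2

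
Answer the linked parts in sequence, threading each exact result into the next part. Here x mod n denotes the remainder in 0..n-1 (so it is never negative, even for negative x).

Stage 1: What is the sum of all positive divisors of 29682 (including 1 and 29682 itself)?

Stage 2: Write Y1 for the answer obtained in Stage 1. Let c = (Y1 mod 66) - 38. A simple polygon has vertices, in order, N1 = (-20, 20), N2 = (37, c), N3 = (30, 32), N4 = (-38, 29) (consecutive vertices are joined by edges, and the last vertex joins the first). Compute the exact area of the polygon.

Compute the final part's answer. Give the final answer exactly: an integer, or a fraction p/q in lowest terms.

Stage 1: 29682 = 2 * 3^2 * 17 * 97; sigma = (1 + 2) * (1 + 3 + 9) * (1 + 17) * (1 + 97) = 3 * 13 * 18 * 98 = 68796; answer 68796
Stage 2: Y1 = 68796; c = -14; cross terms: (-20*-14 - 37*20)=-460, (37*32 - 30*-14)=1604, (30*29 - -38*32)=2086, (-38*20 - -20*29)=-180; twice the area = |3050| = 3050; area = 1525; answer 1525

1525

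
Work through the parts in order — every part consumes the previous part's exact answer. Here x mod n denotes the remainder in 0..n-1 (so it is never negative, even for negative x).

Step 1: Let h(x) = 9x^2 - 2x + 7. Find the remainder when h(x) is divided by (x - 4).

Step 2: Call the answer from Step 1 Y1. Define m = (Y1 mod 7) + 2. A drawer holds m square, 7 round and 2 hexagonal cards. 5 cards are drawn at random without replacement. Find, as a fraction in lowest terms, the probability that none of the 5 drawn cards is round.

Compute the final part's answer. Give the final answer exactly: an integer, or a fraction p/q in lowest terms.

Step 1: remainder = value at the root: 9*(4)^2 - 2*(4)^1 + 7 = (144) + (-8) + (7) = 143; answer 143
Step 2: Y1 = 143; m = 5; total draws C(14,5) = 2002; favorable C(7,5) = 21; P = 3/286; answer 3/286

3/286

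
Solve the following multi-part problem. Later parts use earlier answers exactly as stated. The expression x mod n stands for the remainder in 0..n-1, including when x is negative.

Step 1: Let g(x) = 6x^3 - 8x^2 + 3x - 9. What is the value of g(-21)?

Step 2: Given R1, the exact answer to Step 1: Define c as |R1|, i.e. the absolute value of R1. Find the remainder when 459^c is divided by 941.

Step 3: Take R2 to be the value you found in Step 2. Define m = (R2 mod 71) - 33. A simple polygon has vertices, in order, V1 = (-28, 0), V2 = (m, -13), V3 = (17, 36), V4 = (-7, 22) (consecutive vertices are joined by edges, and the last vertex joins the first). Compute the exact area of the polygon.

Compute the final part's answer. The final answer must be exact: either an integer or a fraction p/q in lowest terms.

1791/2

Step 1: 6*(-21)^3 - 8*(-21)^2 + 3*(-21)^1 - 9 = (-55566) + (-3528) + (-63) + (-9) = -59166; answer -59166
Step 2: R1 = -59166; c = 59166; squarings mod 941: 459^1=459, 459^2=838, 459^4=258, 459^8=694, 459^16=785, 459^32=811, 459^64=903, 459^128=503, 459^256=821, 459^512=285, 459^1024=299, 459^2048=6, 459^4096=36, 459^8192=355, 459^16384=872, 459^32768=56; 459^59166 = 459^2 * 459^4 * 459^8 * 459^16 * 459^256 * 459^512 * 459^1024 * 459^8192 * 459^16384 * 459^32768 = 742 (mod 941); answer 742
Step 3: R2 = 742; m = -1; cross terms: (-28*-13 - -1*0)=364, (-1*36 - 17*-13)=185, (17*22 - -7*36)=626, (-7*0 - -28*22)=616; twice the area = |1791| = 1791; area = 1791/2; answer 1791/2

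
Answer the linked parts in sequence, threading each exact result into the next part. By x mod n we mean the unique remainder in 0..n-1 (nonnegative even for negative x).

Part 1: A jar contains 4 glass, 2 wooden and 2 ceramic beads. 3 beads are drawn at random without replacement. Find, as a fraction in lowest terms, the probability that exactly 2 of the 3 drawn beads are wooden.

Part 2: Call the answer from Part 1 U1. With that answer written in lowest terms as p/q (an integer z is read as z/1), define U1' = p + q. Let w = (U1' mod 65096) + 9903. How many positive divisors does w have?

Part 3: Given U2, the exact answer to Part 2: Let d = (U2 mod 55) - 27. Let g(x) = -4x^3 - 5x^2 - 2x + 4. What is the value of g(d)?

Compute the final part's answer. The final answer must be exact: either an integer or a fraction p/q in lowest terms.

46073

Part 1: total draws C(8,3) = 56; favorable C(2,2)*C(6,1) = 6; P = 3/28; answer 3/28
Part 2: U1 = 3/28; threaded value p + q = 31; w = 9934; 9934 = 2 * 4967; number of divisors = (1+1) * (1+1) = 4; answer 4
Part 3: U2 = 4; d = -23; -4*(-23)^3 - 5*(-23)^2 - 2*(-23)^1 + 4 = (48668) + (-2645) + (46) + (4) = 46073; answer 46073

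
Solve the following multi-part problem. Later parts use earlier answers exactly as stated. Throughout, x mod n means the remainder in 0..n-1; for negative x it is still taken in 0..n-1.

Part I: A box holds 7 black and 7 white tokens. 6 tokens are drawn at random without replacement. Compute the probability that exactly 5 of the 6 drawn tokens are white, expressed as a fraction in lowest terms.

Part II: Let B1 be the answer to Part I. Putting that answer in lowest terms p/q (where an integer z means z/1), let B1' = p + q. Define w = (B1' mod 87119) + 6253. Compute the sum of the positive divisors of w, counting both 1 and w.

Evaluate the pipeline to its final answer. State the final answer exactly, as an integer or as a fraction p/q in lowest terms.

Part I: total draws C(14,6) = 3003; favorable C(7,5)*C(7,1) = 147; P = 7/143; answer 7/143
Part II: B1 = 7/143; threaded value p + q = 150; w = 6403; 6403 = 19 * 337; sigma = (1 + 19) * (1 + 337) = 20 * 338 = 6760; answer 6760

6760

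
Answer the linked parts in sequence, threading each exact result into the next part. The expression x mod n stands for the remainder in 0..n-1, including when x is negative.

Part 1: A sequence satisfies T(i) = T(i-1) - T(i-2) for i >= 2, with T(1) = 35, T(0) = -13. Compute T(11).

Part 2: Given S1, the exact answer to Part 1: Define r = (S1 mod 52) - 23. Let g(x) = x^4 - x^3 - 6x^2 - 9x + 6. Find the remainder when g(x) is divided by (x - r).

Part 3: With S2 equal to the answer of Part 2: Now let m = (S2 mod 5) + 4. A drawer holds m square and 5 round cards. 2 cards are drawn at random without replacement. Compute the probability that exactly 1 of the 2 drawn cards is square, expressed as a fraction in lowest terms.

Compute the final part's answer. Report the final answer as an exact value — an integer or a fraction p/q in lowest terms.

5/9

Part 1: T(2) = 1*(35) - 1*(-13) = 48; iterating: T(2)=48, T(3)=13, T(4)=-35, T(5)=-48, T(6)=-13, T(7)=35, T(8)=48, T(9)=13, T(10)=-35, T(11)=-48; answer -48
Part 2: S1 = -48; r = -19; remainder = value at the root: 1*(-19)^4 - 1*(-19)^3 - 6*(-19)^2 - 9*(-19)^1 + 6 = (130321) + (6859) + (-2166) + (171) + (6) = 135191; answer 135191
Part 3: S2 = 135191; m = 5; total draws C(10,2) = 45; favorable C(5,1)*C(5,1) = 25; P = 5/9; answer 5/9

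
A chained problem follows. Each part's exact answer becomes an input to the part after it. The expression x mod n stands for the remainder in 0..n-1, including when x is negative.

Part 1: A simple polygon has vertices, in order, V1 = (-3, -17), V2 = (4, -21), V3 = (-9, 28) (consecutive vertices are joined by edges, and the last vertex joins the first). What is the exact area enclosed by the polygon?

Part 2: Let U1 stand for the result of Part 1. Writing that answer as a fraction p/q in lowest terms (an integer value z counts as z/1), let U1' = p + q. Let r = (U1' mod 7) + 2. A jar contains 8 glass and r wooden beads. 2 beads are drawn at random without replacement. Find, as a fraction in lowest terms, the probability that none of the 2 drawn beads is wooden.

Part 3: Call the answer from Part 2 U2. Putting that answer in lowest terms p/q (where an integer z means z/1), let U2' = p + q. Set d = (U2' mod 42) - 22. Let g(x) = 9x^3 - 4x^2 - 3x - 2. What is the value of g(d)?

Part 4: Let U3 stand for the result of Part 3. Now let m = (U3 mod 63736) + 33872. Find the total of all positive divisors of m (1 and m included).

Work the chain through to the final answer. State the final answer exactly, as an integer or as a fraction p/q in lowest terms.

184016

Part 1: cross terms: (-3*-21 - 4*-17)=131, (4*28 - -9*-21)=-77, (-9*-17 - -3*28)=237; twice the area = |291| = 291; area = 291/2; answer 291/2
Part 2: U1 = 291/2; threaded value p + q = 293; r = 8; total draws C(16,2) = 120; favorable C(8,2) = 28; P = 7/30; answer 7/30
Part 3: U2 = 7/30; threaded value p + q = 37; d = 15; 9*(15)^3 - 4*(15)^2 - 3*(15)^1 - 2 = (30375) + (-900) + (-45) + (-2) = 29428; answer 29428
Part 4: U3 = 29428; m = 63300; 63300 = 2^2 * 3 * 5^2 * 211; sigma = (1 + 2 + 4) * (1 + 3) * (1 + 5 + 25) * (1 + 211) = 7 * 4 * 31 * 212 = 184016; answer 184016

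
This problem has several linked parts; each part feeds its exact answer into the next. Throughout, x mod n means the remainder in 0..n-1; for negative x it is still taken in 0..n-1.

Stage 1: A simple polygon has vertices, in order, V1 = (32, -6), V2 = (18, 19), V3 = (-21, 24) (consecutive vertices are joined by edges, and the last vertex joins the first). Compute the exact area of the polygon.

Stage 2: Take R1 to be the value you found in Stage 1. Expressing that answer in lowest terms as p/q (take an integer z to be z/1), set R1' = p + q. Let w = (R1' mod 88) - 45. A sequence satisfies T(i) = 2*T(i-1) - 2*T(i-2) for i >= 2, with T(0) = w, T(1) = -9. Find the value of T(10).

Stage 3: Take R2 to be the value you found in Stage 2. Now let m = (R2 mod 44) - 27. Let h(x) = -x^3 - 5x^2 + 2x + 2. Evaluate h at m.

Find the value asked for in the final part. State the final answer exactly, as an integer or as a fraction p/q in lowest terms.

-22

Stage 1: cross terms: (32*19 - 18*-6)=716, (18*24 - -21*19)=831, (-21*-6 - 32*24)=-642; twice the area = |905| = 905; area = 905/2; answer 905/2
Stage 2: R1 = 905/2; threaded value p + q = 907; w = -18; T(2) = 2*(-9) - 2*(-18) = 18; iterating: T(2)=18, T(3)=54, T(4)=72, T(5)=36, T(6)=-72, T(7)=-216, T(8)=-288, T(9)=-144, T(10)=288; answer 288
Stage 3: R2 = 288; m = -3; -1*(-3)^3 - 5*(-3)^2 + 2*(-3)^1 + 2 = (27) + (-45) + (-6) + (2) = -22; answer -22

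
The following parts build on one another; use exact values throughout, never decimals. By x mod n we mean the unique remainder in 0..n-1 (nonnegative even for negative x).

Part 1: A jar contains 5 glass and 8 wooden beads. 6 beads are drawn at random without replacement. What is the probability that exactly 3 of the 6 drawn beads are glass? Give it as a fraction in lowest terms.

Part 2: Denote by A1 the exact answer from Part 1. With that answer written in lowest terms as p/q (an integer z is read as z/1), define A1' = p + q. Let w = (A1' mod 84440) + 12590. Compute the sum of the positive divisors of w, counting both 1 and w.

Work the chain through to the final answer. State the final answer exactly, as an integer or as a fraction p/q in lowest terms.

13160

Part 1: total draws C(13,6) = 1716; favorable C(5,3)*C(8,3) = 560; P = 140/429; answer 140/429
Part 2: A1 = 140/429; threaded value p + q = 569; w = 13159; 13159 is prime, so its only divisors are 1 and 13159; sigma = 1 + 13159 = 13160; answer 13160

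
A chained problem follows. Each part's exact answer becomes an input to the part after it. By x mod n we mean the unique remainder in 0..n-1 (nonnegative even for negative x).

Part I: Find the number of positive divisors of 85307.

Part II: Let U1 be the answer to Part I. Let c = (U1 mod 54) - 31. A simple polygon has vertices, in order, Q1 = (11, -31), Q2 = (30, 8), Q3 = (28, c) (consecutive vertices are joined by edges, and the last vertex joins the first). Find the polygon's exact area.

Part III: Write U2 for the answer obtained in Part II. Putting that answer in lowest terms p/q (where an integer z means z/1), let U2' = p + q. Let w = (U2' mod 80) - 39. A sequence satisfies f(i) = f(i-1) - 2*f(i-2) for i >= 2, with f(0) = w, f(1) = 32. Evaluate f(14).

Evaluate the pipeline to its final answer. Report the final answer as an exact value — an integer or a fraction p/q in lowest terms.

-2932

Part I: 85307 = 23 * 3709; number of divisors = (1+1) * (1+1) = 4; answer 4
Part II: U1 = 4; c = -27; cross terms: (11*8 - 30*-31)=1018, (30*-27 - 28*8)=-1034, (28*-31 - 11*-27)=-571; twice the area = |-587| = 587; area = 587/2; answer 587/2
Part III: U2 = 587/2; threaded value p + q = 589; w = -10; f(2) = 1*(32) - 2*(-10) = 52; iterating: f(2)=52, f(3)=-12, f(4)=-116, f(5)=-92, f(6)=140, f(7)=324, f(8)=44, f(9)=-604, f(10)=-692, f(11)=516, f(12)=1900, f(13)=868, f(14)=-2932; answer -2932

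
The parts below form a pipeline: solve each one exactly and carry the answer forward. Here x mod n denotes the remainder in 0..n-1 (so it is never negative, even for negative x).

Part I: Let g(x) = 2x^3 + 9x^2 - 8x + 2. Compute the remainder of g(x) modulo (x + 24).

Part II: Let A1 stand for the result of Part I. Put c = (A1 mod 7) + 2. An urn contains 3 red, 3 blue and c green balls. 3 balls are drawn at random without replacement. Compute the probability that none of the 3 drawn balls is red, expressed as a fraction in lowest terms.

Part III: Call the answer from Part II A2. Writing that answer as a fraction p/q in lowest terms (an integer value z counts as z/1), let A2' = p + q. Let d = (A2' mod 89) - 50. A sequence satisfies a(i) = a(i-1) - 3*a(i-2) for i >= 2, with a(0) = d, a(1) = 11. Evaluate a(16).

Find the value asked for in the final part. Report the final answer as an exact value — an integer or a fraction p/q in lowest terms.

-12499

Part I: remainder = value at the root: 2*(-24)^3 + 9*(-24)^2 - 8*(-24)^1 + 2 = (-27648) + (5184) + (192) + (2) = -22270; answer -22270
Part II: A1 = -22270; c = 6; total draws C(12,3) = 220; favorable C(9,3) = 84; P = 21/55; answer 21/55
Part III: A2 = 21/55; threaded value p + q = 76; d = 26; a(2) = 1*(11) - 3*(26) = -67; iterating: a(2)=-67, a(3)=-100, a(4)=101, a(5)=401, a(6)=98, a(7)=-1105, a(8)=-1399, a(9)=1916, a(10)=6113, a(11)=365, a(12)=-17974, a(13)=-19069, a(14)=34853, a(15)=92060, a(16)=-12499; answer -12499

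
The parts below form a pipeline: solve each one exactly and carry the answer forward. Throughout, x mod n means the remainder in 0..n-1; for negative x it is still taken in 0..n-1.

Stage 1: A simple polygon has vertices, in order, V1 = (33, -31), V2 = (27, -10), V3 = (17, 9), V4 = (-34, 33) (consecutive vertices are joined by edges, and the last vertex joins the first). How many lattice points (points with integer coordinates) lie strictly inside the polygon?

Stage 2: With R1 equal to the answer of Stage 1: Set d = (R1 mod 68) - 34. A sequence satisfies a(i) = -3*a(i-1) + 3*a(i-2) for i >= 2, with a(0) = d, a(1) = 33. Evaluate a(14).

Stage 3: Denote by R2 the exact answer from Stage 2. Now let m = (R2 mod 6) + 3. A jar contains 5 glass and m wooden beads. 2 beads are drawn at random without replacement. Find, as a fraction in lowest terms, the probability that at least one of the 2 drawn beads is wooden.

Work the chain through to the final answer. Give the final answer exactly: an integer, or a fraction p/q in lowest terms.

Stage 1: cross terms: (33*-10 - 27*-31)=507, (27*9 - 17*-10)=413, (17*33 - -34*9)=867, (-34*-31 - 33*33)=-35; twice the area = |1752| = 1752; area = 876; boundary points = 3 + 1 + 3 + 1 = 8; strictly interior points = area - boundary/2 + 1 = 873; answer 873
Stage 2: R1 = 873; d = 23; a(2) = -3*(33) + 3*(23) = -30; iterating: a(2)=-30, a(3)=189, a(4)=-657, a(5)=2538, a(6)=-9585, a(7)=36369, a(8)=-137862, a(9)=522693, a(10)=-1981665, a(11)=7513074, a(12)=-28484217, a(13)=107991873, a(14)=-409428270; answer -409428270
Stage 3: R2 = -409428270; m = 3; total draws C(8,2) = 28; complement C(5,2) = 10; favorable 28 - 10 = 18; P = 9/14; answer 9/14

9/14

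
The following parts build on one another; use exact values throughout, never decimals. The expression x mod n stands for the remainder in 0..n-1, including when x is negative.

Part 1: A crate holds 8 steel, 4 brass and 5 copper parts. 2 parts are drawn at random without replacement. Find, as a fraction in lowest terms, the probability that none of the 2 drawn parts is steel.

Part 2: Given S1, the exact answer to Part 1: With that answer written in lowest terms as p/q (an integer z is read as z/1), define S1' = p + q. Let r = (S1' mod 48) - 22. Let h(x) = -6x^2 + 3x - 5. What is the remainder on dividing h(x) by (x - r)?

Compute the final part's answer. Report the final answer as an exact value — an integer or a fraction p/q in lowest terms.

Part 1: total draws C(17,2) = 136; favorable C(9,2) = 36; P = 9/34; answer 9/34
Part 2: S1 = 9/34; threaded value p + q = 43; r = 21; remainder = value at the root: -6*(21)^2 + 3*(21)^1 - 5 = (-2646) + (63) + (-5) = -2588; answer -2588

-2588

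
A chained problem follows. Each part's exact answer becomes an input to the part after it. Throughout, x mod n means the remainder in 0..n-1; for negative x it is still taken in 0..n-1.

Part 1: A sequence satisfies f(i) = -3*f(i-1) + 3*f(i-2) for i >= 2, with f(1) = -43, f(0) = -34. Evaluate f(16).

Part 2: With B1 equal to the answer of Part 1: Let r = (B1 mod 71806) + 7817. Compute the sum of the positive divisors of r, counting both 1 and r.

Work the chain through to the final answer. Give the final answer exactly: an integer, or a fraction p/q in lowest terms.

96768

Part 1: f(2) = -3*(-43) + 3*(-34) = 27; iterating: f(2)=27, f(3)=-210, f(4)=711, f(5)=-2763, f(6)=10422, f(7)=-39555, f(8)=149931, f(9)=-568458, f(10)=2155167, f(11)=-8170875, f(12)=30978126, f(13)=-117447003, f(14)=445275387, f(15)=-1688167170, f(16)=6400327671; answer 6400327671
Part 2: B1 = 6400327671; r = 51290; 51290 = 2 * 5 * 23 * 223; sigma = (1 + 2) * (1 + 5) * (1 + 23) * (1 + 223) = 3 * 6 * 24 * 224 = 96768; answer 96768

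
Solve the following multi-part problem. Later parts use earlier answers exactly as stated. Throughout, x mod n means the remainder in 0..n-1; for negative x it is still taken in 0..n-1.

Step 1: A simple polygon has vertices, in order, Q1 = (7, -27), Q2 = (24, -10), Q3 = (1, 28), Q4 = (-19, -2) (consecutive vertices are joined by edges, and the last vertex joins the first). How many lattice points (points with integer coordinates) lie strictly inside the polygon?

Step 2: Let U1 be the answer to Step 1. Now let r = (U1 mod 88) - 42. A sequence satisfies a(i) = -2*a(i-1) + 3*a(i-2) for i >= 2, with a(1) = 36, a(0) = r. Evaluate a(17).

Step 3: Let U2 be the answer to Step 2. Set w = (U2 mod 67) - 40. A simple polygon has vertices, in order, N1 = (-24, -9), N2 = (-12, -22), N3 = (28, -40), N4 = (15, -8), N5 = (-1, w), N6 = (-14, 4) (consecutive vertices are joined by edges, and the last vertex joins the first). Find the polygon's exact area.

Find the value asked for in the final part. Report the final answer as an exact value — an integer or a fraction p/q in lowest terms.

1377/2

Step 1: cross terms: (7*-10 - 24*-27)=578, (24*28 - 1*-10)=682, (1*-2 - -19*28)=530, (-19*-27 - 7*-2)=527; twice the area = |2317| = 2317; area = 2317/2; boundary points = 17 + 1 + 10 + 1 = 29; strictly interior points = area - boundary/2 + 1 = 1145; answer 1145
Step 2: U1 = 1145; r = -41; a(2) = -2*(36) + 3*(-41) = -195; iterating: a(2)=-195, a(3)=498, a(4)=-1581, a(5)=4656, a(6)=-14055, a(7)=42078, a(8)=-126321, a(9)=378876, a(10)=-1136715, a(11)=3410058, a(12)=-10230261, a(13)=30690696, a(14)=-92072175, a(15)=276216438, a(16)=-828649401, a(17)=2485948116; answer 2485948116
Step 3: U2 = 2485948116; w = -25; cross terms: (-24*-22 - -12*-9)=420, (-12*-40 - 28*-22)=1096, (28*-8 - 15*-40)=376, (15*-25 - -1*-8)=-383, (-1*4 - -14*-25)=-354, (-14*-9 - -24*4)=222; twice the area = |1377| = 1377; area = 1377/2; answer 1377/2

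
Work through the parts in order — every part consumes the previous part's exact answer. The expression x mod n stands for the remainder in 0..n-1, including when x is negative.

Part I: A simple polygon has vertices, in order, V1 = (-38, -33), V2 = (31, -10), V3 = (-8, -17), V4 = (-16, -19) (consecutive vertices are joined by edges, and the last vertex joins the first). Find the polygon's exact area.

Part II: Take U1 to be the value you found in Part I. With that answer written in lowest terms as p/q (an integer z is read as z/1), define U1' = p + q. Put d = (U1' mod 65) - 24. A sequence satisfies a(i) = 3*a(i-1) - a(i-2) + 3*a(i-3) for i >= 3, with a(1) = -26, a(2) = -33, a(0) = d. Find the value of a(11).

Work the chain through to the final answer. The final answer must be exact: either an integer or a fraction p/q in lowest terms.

Part I: cross terms: (-38*-10 - 31*-33)=1403, (31*-17 - -8*-10)=-607, (-8*-19 - -16*-17)=-120, (-16*-33 - -38*-19)=-194; twice the area = |482| = 482; area = 241; answer 241
Part II: U1 = 241; threaded value p + q = 242; d = 23; a(3) = 3*(-33) - 1*(-26) + 3*(23) = -4; iterating: a(3)=-4, a(4)=-57, a(5)=-266, a(6)=-753, a(7)=-2164, a(8)=-6537, a(9)=-19706, a(10)=-59073, a(11)=-177124; answer -177124

-177124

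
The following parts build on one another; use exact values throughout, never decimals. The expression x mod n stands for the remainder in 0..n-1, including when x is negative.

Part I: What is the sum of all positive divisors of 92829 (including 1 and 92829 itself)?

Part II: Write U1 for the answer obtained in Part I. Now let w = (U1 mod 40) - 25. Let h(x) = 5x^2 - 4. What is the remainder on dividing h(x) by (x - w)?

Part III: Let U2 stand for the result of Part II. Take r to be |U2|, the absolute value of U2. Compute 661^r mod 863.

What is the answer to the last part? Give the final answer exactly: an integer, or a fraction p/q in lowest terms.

Part I: 92829 = 3 * 11 * 29 * 97; sigma = (1 + 3) * (1 + 11) * (1 + 29) * (1 + 97) = 4 * 12 * 30 * 98 = 141120; answer 141120
Part II: U1 = 141120; w = -25; remainder = value at the root: 5*(-25)^2 - 4 = (3125) + (-4) = 3121; answer 3121
Part III: U2 = 3121; r = 3121; squarings mod 863: 661^1=661, 661^2=243, 661^4=365, 661^8=323, 661^16=769, 661^32=206, 661^64=149, 661^128=626, 661^256=74, 661^512=298, 661^1024=778, 661^2048=321; 661^3121 = 661^1 * 661^16 * 661^32 * 661^1024 * 661^2048 = 18 (mod 863); answer 18

18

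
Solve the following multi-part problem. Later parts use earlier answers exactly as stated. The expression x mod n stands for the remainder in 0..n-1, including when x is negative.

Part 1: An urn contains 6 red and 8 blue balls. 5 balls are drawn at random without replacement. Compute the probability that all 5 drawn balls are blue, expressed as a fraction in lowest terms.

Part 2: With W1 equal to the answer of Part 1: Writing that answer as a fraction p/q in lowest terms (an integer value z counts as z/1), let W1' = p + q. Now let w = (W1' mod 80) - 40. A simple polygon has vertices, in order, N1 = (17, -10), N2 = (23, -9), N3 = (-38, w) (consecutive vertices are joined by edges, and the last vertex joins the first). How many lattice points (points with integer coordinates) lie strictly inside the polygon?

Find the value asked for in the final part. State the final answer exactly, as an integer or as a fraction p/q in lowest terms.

138

Part 1: total draws C(14,5) = 2002; favorable C(8,5) = 56; P = 4/143; answer 4/143
Part 2: W1 = 4/143; threaded value p + q = 147; w = 27; cross terms: (17*-9 - 23*-10)=77, (23*27 - -38*-9)=279, (-38*-10 - 17*27)=-79; twice the area = |277| = 277; area = 277/2; boundary points = 1 + 1 + 1 = 3; strictly interior points = area - boundary/2 + 1 = 138; answer 138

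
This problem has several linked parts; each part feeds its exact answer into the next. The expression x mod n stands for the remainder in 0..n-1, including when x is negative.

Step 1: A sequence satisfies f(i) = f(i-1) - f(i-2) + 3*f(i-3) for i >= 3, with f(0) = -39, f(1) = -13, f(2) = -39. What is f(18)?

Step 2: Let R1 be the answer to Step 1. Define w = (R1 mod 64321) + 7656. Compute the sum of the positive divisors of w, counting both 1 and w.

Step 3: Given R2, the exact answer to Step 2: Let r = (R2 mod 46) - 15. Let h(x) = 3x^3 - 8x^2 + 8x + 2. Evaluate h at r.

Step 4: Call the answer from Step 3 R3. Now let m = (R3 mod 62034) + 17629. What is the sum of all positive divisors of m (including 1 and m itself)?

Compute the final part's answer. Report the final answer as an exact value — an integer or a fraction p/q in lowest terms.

Step 1: f(3) = 1*(-39) - 1*(-13) + 3*(-39) = -143; iterating: f(3)=-143, f(4)=-143, f(5)=-117, f(6)=-403, f(7)=-715, f(8)=-663, f(9)=-1157, f(10)=-2639, f(11)=-3471, f(12)=-4303, f(13)=-8749, f(14)=-14859, f(15)=-19019, f(16)=-30407, f(17)=-55965, f(18)=-82615; answer -82615
Step 2: R1 = -82615; w = 53683; 53683 = 7 * 7669; sigma = (1 + 7) * (1 + 7669) = 8 * 7670 = 61360; answer 61360
Step 3: R2 = 61360; r = 27; 3*(27)^3 - 8*(27)^2 + 8*(27)^1 + 2 = (59049) + (-5832) + (216) + (2) = 53435; answer 53435
Step 4: R3 = 53435; m = 71064; 71064 = 2^3 * 3^3 * 7 * 47; sigma = (1 + 2 + 4 + 8) * (1 + 3 + 9 + 27) * (1 + 7) * (1 + 47) = 15 * 40 * 8 * 48 = 230400; answer 230400

230400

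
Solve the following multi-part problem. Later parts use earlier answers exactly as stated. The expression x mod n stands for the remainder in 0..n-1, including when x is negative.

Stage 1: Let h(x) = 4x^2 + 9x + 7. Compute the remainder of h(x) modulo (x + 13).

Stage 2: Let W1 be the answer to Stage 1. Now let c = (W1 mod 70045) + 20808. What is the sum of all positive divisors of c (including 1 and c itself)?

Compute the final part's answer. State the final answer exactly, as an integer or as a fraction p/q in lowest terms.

Stage 1: remainder = value at the root: 4*(-13)^2 + 9*(-13)^1 + 7 = (676) + (-117) + (7) = 566; answer 566
Stage 2: W1 = 566; c = 21374; 21374 = 2 * 10687; sigma = (1 + 2) * (1 + 10687) = 3 * 10688 = 32064; answer 32064

32064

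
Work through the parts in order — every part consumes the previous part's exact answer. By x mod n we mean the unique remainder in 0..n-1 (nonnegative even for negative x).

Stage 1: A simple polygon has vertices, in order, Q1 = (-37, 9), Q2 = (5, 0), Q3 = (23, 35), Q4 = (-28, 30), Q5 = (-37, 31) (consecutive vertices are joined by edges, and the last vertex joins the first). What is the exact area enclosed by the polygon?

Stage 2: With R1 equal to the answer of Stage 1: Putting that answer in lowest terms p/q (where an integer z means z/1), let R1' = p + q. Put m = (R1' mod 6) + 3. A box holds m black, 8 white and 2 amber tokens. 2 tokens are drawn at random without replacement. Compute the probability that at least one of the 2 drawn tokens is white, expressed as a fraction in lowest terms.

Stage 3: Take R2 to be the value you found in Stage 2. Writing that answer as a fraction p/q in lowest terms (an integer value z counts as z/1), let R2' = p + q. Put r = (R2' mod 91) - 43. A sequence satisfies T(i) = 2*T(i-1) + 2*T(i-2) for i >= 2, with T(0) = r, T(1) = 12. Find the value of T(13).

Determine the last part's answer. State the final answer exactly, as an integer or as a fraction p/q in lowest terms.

Stage 1: cross terms: (-37*0 - 5*9)=-45, (5*35 - 23*0)=175, (23*30 - -28*35)=1670, (-28*31 - -37*30)=242, (-37*9 - -37*31)=814; twice the area = |2856| = 2856; area = 1428; answer 1428
Stage 2: R1 = 1428; threaded value p + q = 1429; m = 4; total draws C(14,2) = 91; complement C(6,2) = 15; favorable 91 - 15 = 76; P = 76/91; answer 76/91
Stage 3: R2 = 76/91; threaded value p + q = 167; r = 33; T(2) = 2*(12) + 2*(33) = 90; iterating: T(2)=90, T(3)=204, T(4)=588, T(5)=1584, T(6)=4344, T(7)=11856, T(8)=32400, T(9)=88512, T(10)=241824, T(11)=660672, T(12)=1804992, T(13)=4931328; answer 4931328

4931328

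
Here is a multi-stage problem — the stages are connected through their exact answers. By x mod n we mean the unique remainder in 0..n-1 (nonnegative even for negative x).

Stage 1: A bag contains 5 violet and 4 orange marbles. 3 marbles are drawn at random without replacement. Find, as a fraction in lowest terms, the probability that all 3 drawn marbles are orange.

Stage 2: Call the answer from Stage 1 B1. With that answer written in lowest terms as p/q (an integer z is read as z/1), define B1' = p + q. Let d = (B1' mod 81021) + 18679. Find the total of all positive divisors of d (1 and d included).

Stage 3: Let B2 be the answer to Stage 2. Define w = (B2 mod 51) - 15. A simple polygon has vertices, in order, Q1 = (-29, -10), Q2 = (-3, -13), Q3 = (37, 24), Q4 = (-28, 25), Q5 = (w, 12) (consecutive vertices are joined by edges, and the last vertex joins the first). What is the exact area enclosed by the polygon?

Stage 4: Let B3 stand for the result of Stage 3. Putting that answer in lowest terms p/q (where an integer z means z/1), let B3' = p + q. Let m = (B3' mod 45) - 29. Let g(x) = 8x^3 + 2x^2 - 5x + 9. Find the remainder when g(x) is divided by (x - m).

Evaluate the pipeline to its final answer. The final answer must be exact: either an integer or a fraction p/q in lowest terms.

-96154

Stage 1: total draws C(9,3) = 84; favorable C(4,3) = 4; P = 1/21; answer 1/21
Stage 2: B1 = 1/21; threaded value p + q = 22; d = 18701; 18701 is prime, so its only divisors are 1 and 18701; sigma = 1 + 18701 = 18702; answer 18702
Stage 3: B2 = 18702; w = 21; cross terms: (-29*-13 - -3*-10)=347, (-3*24 - 37*-13)=409, (37*25 - -28*24)=1597, (-28*12 - 21*25)=-861, (21*-10 - -29*12)=138; twice the area = |1630| = 1630; area = 815; answer 815
Stage 4: B3 = 815; threaded value p + q = 816; m = -23; remainder = value at the root: 8*(-23)^3 + 2*(-23)^2 - 5*(-23)^1 + 9 = (-97336) + (1058) + (115) + (9) = -96154; answer -96154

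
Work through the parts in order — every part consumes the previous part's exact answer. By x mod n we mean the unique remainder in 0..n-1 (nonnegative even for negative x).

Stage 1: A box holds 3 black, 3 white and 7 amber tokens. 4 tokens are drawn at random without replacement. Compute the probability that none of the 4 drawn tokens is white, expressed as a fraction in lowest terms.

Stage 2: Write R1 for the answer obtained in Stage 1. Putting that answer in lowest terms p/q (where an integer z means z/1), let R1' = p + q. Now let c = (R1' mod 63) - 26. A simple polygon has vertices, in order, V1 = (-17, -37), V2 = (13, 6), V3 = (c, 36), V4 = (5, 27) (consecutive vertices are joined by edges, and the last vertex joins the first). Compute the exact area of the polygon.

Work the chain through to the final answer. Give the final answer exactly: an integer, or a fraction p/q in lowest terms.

817

Stage 1: total draws C(13,4) = 715; favorable C(10,4) = 210; P = 42/143; answer 42/143
Stage 2: R1 = 42/143; threaded value p + q = 185; c = 33; cross terms: (-17*6 - 13*-37)=379, (13*36 - 33*6)=270, (33*27 - 5*36)=711, (5*-37 - -17*27)=274; twice the area = |1634| = 1634; area = 817; answer 817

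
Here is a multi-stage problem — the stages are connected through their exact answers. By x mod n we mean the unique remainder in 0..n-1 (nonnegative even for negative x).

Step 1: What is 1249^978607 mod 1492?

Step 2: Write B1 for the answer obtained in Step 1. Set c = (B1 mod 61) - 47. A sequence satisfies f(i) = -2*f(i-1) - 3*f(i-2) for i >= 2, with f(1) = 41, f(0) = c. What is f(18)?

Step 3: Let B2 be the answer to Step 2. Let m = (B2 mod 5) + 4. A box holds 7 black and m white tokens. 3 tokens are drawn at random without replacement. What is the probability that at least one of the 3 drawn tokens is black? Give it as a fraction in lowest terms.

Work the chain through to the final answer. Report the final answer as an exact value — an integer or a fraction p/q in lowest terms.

57/65

Step 1: squarings mod 1492: 1249^1=1249, 1249^2=861, 1249^4=1289, 1249^8=925, 1249^16=709, 1249^32=1369, 1249^64=209, 1249^128=413, 1249^256=481, 1249^512=101, 1249^1024=1249, 1249^2048=861, 1249^4096=1289, 1249^8192=925, 1249^16384=709, 1249^32768=1369, 1249^65536=209, 1249^131072=413, 1249^262144=481, 1249^524288=101; 1249^978607 = 1249^1 * 1249^2 * 1249^4 * 1249^8 * 1249^32 * 1249^128 * 1249^512 * 1249^1024 * 1249^2048 * 1249^8192 * 1249^16384 * 1249^32768 * 1249^131072 * 1249^262144 * 1249^524288 = 1213 (mod 1492); answer 1213
Step 2: B1 = 1213; c = 7; f(2) = -2*(41) - 3*(7) = -103; iterating: f(2)=-103, f(3)=83, f(4)=143, f(5)=-535, f(6)=641, f(7)=323, f(8)=-2569, f(9)=4169, f(10)=-631, f(11)=-11245, f(12)=24383, f(13)=-15031, f(14)=-43087, f(15)=131267, f(16)=-133273, f(17)=-127255, f(18)=654329; answer 654329
Step 3: B2 = 654329; m = 8; total draws C(15,3) = 455; complement C(8,3) = 56; favorable 455 - 56 = 399; P = 57/65; answer 57/65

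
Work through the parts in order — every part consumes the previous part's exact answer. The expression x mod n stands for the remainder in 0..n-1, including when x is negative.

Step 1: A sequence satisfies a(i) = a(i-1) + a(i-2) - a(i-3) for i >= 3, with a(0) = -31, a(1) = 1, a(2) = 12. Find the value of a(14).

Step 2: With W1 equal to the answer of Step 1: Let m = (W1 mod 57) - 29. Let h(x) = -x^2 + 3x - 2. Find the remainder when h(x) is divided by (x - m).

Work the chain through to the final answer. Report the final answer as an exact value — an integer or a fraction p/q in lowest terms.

-132

Step 1: a(3) = 1*(12) + 1*(1) - 1*(-31) = 44; iterating: a(3)=44, a(4)=55, a(5)=87, a(6)=98, a(7)=130, a(8)=141, a(9)=173, a(10)=184, a(11)=216, a(12)=227, a(13)=259, a(14)=270; answer 270
Step 2: W1 = 270; m = 13; remainder = value at the root: -1*(13)^2 + 3*(13)^1 - 2 = (-169) + (39) + (-2) = -132; answer -132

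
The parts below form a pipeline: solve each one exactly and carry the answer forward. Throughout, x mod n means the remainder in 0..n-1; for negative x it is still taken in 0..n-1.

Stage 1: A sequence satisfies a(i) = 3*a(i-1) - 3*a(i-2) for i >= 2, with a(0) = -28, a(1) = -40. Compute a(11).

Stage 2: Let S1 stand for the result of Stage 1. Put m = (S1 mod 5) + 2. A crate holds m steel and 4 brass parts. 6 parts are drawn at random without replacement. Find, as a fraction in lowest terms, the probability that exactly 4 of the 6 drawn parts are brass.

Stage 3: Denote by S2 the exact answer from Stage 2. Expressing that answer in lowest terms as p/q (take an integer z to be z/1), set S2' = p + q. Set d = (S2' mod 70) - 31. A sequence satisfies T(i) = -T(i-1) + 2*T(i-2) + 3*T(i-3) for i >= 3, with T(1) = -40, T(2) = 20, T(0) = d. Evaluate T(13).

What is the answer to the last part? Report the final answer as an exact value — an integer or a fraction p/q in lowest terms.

-2620

Stage 1: a(2) = 3*(-40) - 3*(-28) = -36; iterating: a(2)=-36, a(3)=12, a(4)=144, a(5)=396, a(6)=756, a(7)=1080, a(8)=972, a(9)=-324, a(10)=-3888, a(11)=-10692; answer -10692
Stage 2: S1 = -10692; m = 5; total draws C(9,6) = 84; favorable C(4,4)*C(5,2) = 10; P = 5/42; answer 5/42
Stage 3: S2 = 5/42; threaded value p + q = 47; d = 16; T(3) = -1*(20) + 2*(-40) + 3*(16) = -52; iterating: T(3)=-52, T(4)=-28, T(5)=-16, T(6)=-196, T(7)=80, T(8)=-520, T(9)=92, T(10)=-892, T(11)=-484, T(12)=-1024, T(13)=-2620; answer -2620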